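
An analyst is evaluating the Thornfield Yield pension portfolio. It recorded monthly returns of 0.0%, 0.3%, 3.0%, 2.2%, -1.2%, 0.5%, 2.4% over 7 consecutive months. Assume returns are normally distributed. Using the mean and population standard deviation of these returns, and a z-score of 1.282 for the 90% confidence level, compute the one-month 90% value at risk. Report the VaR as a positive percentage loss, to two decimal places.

0.78

Mean return r̄ = 7.20 / 7 = 1.0286%
Σ(r − r̄)² = 13.9743; population σ = √(13.9743/7) = 1.4129%
VaR = −(r̄ − z·σ) = −(1.0286 − 1.282 × 1.4129) = −(-0.7827) = 0.7827%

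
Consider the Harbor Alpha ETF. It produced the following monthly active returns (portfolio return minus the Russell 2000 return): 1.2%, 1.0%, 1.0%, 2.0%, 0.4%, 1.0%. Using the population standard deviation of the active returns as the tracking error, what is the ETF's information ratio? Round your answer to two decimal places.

2.33

Mean return r̄ = 6.60 / 6 = 1.1000%
Σ(r − r̄)² = 1.3400; population σ = √(1.3400/6) = 0.4726%
IR = r̄ / tracking error = 1.1000 / 0.4726 = 2.3275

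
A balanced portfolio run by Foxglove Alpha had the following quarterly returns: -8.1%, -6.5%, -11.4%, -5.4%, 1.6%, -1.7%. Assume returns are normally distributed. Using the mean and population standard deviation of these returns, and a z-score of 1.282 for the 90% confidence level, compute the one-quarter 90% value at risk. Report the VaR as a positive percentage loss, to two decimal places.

Mean return μ = -31.50 / 6 = -5.2500%
Σ(r − μ)² = (-8.1 − (-5.2500))² + (-6.5 − (-5.2500))² + … = 107.0550
σ = √[107.0550 / 6] = 4.2240%
VaR = −(μ − z·σ) = −(-5.2500 − 1.282 × 4.2240) = −(-10.6652) = 10.6652%

10.67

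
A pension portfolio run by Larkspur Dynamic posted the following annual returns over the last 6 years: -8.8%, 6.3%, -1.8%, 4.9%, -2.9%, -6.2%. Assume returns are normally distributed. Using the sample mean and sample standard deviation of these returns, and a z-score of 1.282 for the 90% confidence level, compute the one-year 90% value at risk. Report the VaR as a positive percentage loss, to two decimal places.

9.09

r̄ = (-8.8 + 6.3 − 1.8 + 4.9 − 2.9 − 6.2) / 6 = -1.4167%
Sample std dev = √[179.1883 / 5] = 5.9865%
VaR = −(r̄ − z·σ) = −(-1.4167 − 1.282 × 5.9865) = −(-9.0914) = 9.0914%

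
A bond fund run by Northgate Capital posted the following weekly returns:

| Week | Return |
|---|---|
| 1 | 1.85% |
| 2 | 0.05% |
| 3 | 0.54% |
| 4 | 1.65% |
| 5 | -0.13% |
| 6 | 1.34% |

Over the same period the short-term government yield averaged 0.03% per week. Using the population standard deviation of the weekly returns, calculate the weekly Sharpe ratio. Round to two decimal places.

1.11

Mean return r̄ = 5.300 / 6 = 0.8833%
Population std dev = √[3.5699 / 6] = 0.7714%
Sharpe = (r̄ − rf) / σ = (0.8833 − 0.03) / 0.7714 = 0.8533 / 0.7714 = 1.1062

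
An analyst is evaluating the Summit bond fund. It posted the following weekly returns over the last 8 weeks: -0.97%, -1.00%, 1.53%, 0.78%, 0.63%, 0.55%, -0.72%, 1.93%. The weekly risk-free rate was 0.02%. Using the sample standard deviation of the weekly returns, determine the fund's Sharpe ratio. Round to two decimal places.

r̄ = (-0.97 − 1 + 1.53 + 0.78 + 0.63 + 0.55 − 0.72 + 1.93) / 8 = 2.730 / 8 = 0.3413%
Sample σ = √[Σ(r − r̄)² / 7] = √[8.9013 / 7] = √1.2716 = 1.1277%
Sharpe = (r̄ − rf) / σ = (0.3413 − 0.02) / 1.1277 = 0.3213 / 1.1277 = 0.2849

0.28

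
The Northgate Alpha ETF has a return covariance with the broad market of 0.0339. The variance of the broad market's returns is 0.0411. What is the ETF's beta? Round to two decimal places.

β = Cov(Rp, Rm) / Var(Rm) = 0.0339 / 0.0411 = 0.8248

0.82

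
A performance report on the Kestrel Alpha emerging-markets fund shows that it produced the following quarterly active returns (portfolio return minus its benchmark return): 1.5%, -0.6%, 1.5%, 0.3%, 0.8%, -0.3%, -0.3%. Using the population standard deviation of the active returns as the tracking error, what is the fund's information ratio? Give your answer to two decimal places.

Mean return μ = 2.90 / 7 = 0.4143%
Σ(r − μ)² = 4.5686; population σ = √(4.5686/7) = 0.8079%
IR = μ / tracking error = 0.4143 / 0.8079 = 0.5128

0.51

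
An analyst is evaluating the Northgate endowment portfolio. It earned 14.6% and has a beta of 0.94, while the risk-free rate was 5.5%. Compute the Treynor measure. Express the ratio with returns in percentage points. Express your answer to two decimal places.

Treynor = (Rp − Rf) / β = (14.6% − 5.5%) / 0.94 = 9.10 / 0.94 = 9.6809

9.68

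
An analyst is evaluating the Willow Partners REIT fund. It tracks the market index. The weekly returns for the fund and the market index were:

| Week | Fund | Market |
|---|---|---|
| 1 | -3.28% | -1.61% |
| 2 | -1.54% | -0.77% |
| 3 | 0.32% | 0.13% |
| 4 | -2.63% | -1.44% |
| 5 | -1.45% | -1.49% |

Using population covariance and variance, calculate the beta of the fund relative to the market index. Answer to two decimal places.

r̄p = -1.7160%,  r̄m = -1.0360%
Cov = Σ(rp − r̄p)(rm − r̄m) / 5 = 0.7134
Var(rm) = Σ(rm − r̄m)² / 5 = 0.4258
β = Cov / Var = 0.7134 / 0.4258 = 1.6754

1.68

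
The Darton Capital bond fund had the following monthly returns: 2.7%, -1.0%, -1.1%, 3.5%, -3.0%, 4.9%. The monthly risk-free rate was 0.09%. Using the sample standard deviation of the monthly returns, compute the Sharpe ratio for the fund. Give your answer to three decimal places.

0.291

r̄ = (2.7 − 1 − 1.1 + 3.5 − 3 + 4.9) / 6 = 1.0000%
Σ(r − r̄)² = (2.7 − 1.0000)² + (-1 − 1.0000)² + … = 48.7600
σ = √[48.7600 / 5] = 3.1228%
Sharpe = (r̄ − rf) / σ = (1.0000 − 0.09) / 3.1228 = 0.9100 / 3.1228 = 0.2914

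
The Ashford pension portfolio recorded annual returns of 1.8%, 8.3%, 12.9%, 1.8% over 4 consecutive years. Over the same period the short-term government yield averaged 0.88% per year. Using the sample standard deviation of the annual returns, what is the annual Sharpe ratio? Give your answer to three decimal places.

0.982

r̄ = (1.8 + 8.3 + 12.9 + 1.8) / 4 = 24.80 / 4 = 6.2000%
Sample σ = √[Σ(r − r̄)² / 3] = √[88.0200 / 3] = √29.3400 = 5.4166%
Sharpe = (r̄ − rf) / σ = (6.2000 − 0.88) / 5.4166 = 5.3200 / 5.4166 = 0.9822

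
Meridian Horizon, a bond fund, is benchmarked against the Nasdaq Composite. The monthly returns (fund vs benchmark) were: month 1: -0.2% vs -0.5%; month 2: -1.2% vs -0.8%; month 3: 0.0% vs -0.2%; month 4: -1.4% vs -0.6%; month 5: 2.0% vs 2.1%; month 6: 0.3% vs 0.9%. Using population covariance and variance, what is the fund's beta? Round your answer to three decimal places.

1.011

r̄p = -0.0833%,  r̄m = 0.1500%
Cov = Σ(rp − r̄p)(rm − r̄m) / 6 = 1.0742
Var(rm) = Σ(rm − r̄m)² / 6 = 1.0625
β = Cov / Var = 1.0742 / 1.0625 = 1.0110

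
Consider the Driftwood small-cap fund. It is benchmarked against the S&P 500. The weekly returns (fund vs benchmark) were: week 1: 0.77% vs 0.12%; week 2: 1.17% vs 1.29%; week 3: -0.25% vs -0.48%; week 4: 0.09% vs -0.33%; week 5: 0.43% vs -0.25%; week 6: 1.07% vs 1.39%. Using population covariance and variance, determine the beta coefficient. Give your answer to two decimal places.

0.60

r̄p = 0.5467%,  r̄m = 0.2900%
Cov = Σ(rp − r̄p)(rm − r̄m) / 6 = 0.3534
Var(rm) = Σ(rm − r̄m)² / 6 = 0.5846
β = Cov / Var = 0.3534 / 0.5846 = 0.6045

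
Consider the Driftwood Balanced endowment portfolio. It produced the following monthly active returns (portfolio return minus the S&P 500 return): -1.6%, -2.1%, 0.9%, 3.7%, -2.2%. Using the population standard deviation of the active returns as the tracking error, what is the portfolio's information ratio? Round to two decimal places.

r̄ = (-1.6 − 2.1 + 0.9 + 3.7 − 2.2) / 5 = -0.2600%
Σ(r − r̄)² = 25.9720; population σ = √(25.9720/5) = 2.2791%
IR = r̄ / tracking error = -0.2600 / 2.2791 = -0.1141

-0.11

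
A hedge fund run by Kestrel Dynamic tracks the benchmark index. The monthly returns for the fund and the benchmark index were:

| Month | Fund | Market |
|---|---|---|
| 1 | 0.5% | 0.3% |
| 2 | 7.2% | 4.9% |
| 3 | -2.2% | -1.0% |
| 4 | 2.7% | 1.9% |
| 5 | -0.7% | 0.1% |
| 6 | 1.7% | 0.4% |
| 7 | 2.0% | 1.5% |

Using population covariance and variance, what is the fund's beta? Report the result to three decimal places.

1.536

r̄p = 1.6000%,  r̄m = 1.1571%
Cov = Σ(rp − r̄p)(rm − r̄m) / 7 = 4.7729
Var(rm) = Σ(rm − r̄m)² / 7 = 3.1082
β = Cov / Var = 4.7729 / 3.1082 = 1.5356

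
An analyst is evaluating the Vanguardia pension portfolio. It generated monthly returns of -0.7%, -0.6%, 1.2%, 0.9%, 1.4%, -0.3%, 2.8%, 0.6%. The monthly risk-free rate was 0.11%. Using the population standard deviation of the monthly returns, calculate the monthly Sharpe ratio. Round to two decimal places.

r̄ = (-0.7 − 0.6 + 1.2 + 0.9 + 1.4 − 0.3 + 2.8 + 0.6) / 8 = 5.30 / 8 = 0.6625%
Population σ = √[Σ(r − r̄)² / 8] = √[9.8388 / 8] = √1.2299 = 1.1090%
Sharpe = (r̄ − rf) / σ = (0.6625 − 0.11) / 1.1090 = 0.5525 / 1.1090 = 0.4982

0.50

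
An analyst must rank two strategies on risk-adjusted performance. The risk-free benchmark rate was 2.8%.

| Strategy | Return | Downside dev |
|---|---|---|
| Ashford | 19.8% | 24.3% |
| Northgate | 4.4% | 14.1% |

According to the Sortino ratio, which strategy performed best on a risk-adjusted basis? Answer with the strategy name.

Ashford

Ashford: Sortino ratio = (19.8% − 2.8%) / 24.3% = 0.700
Northgate: Sortino ratio = (4.4% − 2.8%) / 14.1% = 0.113
Highest: Ashford (0.700).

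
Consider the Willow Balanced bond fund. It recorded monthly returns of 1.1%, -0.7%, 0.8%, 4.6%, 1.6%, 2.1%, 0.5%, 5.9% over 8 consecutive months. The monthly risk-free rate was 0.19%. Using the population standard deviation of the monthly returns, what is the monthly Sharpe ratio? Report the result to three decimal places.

0.873

μ = (1.1 − 0.7 + 0.8 + 4.6 + 1.6 + 2.1 + 0.5 + 5.9) / 8 = 1.9875%
Σ(r − μ)² = (1.1 − 1.9875)² + (-0.7 − 1.9875)² + … = 33.9288
population σ = √(33.9288 / 8) = √4.2411 = 2.0594%
Sharpe = (μ − rf) / σ = (1.9875 − 0.19) / 2.0594 = 1.7975 / 2.0594 = 0.8728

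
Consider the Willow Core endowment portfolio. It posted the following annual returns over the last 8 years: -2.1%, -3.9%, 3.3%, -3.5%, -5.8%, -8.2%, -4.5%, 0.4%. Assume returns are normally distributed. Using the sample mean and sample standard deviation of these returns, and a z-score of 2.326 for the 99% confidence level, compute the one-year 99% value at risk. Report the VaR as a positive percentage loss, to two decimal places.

μ = (-2.1 − 3.9 + 3.3 − 3.5 − 5.8 − 8.2 − 4.5 + 0.4) / 8 = -24.30 / 8 = -3.0375%
Σ(r − μ)² = 90.2388; sample σ = √(90.2388/7) = 3.5904%
VaR = −(μ − z·σ) = −(-3.0375 − 2.326 × 3.5904) = −(-11.3888) = 11.3888%

11.39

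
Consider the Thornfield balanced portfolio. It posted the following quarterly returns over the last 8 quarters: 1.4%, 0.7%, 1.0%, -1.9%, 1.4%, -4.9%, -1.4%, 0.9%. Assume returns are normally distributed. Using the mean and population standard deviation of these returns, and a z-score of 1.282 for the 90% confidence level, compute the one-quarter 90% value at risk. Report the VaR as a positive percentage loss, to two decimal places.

Mean return r̄ = -2.80 / 8 = -0.3500%
Population σ = √[Σ(r − r̄)² / 8] = √[34.8200 / 8] = √4.3525 = 2.0863%
VaR = −(r̄ − z·σ) = −(-0.3500 − 1.282 × 2.0863) = −(-3.0246) = 3.0246%

3.02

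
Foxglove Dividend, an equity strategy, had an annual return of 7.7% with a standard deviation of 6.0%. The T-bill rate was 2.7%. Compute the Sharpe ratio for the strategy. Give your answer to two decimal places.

0.83

Sharpe = (Rp − Rf) / σp = (7.7% − 2.7%) / 6.0% = 5.00% / 6.0% = 0.8333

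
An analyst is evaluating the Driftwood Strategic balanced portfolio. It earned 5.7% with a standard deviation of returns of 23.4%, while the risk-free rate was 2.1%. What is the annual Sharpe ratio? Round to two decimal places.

0.15

Sharpe = (Rp − Rf) / σp = (5.7% − 2.1%) / 23.4% = 3.60% / 23.4% = 0.1538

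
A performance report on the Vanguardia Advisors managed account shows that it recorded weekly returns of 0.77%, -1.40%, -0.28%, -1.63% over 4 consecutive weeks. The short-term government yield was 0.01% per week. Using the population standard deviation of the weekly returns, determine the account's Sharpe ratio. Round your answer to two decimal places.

r̄ = (0.77 − 1.4 − 0.28 − 1.63) / 4 = -2.540 / 4 = -0.6350%
Population std dev = √[3.6753 / 4] = 0.9586%
Sharpe = (r̄ − rf) / σ = (-0.6350 − 0.01) / 0.9586 = -0.6450 / 0.9586 = -0.6729

-0.67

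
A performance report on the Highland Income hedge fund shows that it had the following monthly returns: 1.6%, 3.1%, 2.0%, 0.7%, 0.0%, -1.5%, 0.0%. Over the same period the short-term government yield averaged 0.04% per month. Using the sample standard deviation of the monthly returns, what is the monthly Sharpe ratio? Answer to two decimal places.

r̄ = (1.6 + 3.1 + 2 + 0.7 + 0 − 1.5 + 0) / 7 = 5.90 / 7 = 0.8429%
Σ(r − r̄)² = 13.9371; sample σ = √(13.9371/6) = 1.5241%
Sharpe = (r̄ − rf) / σ = (0.8429 − 0.04) / 1.5241 = 0.8029 / 1.5241 = 0.5268

0.53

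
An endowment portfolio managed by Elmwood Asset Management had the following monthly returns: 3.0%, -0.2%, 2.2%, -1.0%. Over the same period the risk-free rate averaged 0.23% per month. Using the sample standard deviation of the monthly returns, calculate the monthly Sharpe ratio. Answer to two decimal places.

μ = (3 − 0.2 + 2.2 − 1) / 4 = 4.00 / 4 = 1.0000%
Σ(r − μ)² = 10.8800; sample σ = √(10.8800/3) = 1.9044%
Sharpe = (μ − rf) / σ = (1.0000 − 0.23) / 1.9044 = 0.7700 / 1.9044 = 0.4043

0.40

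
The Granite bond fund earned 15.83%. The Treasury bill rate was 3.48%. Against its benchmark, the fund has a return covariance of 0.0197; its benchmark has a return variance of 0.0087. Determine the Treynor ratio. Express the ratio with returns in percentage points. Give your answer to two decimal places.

β = Cov / Var = 0.0197 / 0.0087 = 2.2644
Treynor = (Rp − Rf) / β = (15.83% − 3.48%) / 2.2644 = 12.35 / 2.2644 = 5.4540

5.45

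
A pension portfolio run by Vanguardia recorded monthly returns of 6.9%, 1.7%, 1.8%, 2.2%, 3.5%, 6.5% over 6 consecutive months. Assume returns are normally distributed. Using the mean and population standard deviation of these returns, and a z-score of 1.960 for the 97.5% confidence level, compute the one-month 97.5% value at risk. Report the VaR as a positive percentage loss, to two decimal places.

0.46

μ = (6.9 + 1.7 + 1.8 + 2.2 + 3.5 + 6.5) / 6 = 3.7667%
Population σ = √[Σ(r − μ)² / 6] = √[27.9533 / 6] = √4.6589 = 2.1584%
VaR = −(μ − z·σ) = −(3.7667 − 1.960 × 2.1584) = −(-0.4638) = 0.4638%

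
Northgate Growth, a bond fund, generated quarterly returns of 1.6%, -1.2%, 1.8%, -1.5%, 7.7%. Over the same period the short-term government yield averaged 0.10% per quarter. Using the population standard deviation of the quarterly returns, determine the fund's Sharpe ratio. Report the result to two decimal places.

Mean return r̄ = 8.40 / 5 = 1.6800%
Σ(r − r̄)² = (1.6 − 1.6800)² + (-1.2 − 1.6800)² + (1.8 − 1.6800)² + … = 54.6680
σ = √[54.6680 / 5] = 3.3066%
Sharpe = (r̄ − rf) / σ = (1.6800 − 0.1) / 3.3066 = 1.5800 / 3.3066 = 0.4778

0.48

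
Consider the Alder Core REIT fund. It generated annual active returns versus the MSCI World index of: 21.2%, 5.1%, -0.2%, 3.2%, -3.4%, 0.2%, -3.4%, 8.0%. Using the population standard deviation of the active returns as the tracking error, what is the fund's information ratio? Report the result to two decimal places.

0.51

r̄ = (21.2 + 5.1 − 0.2 + 3.2 − 3.4 + 0.2 − 3.4 + 8) / 8 = 3.8375%
Σ(r − r̄)² = (21.2 − 3.8375)² + (5.1 − 3.8375)² + … = 455.0788
σ = √[455.0788 / 8] = 7.5422%
IR = r̄ / tracking error = 3.8375 / 7.5422 = 0.5088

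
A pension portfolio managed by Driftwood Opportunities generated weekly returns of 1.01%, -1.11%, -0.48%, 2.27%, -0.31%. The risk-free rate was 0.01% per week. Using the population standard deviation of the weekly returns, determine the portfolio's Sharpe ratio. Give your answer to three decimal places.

0.219

Mean return r̄ = 1.380 / 5 = 0.2760%
Population std dev = √[7.3507 / 5] = 1.2125%
Sharpe = (r̄ − rf) / σ = (0.2760 − 0.01) / 1.2125 = 0.2660 / 1.2125 = 0.2194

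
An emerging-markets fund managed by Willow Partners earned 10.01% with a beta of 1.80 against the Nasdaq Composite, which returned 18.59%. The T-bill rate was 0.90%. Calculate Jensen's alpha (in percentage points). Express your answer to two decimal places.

-22.73

CAPM expected return = Rf + β(Rm − Rf) = 0.90% + 1.80 × (18.59% − 0.90%) = 0.9 + 1.80 × 17.69 = 32.7420%
Jensen's α = Rp − E[R] = 10.01% − 32.7420% = -22.7320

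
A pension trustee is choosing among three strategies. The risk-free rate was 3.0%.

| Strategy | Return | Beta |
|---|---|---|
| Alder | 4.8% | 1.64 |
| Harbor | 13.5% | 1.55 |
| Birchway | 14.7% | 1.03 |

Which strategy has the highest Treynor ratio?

Birchway

Alder: Treynor = (4.8% − 3.0%) / 1.64 = 1.098
Harbor: Treynor = (13.5% − 3.0%) / 1.55 = 6.774
Birchway: Treynor = (14.7% − 3.0%) / 1.03 = 11.359
Highest: Birchway (11.359).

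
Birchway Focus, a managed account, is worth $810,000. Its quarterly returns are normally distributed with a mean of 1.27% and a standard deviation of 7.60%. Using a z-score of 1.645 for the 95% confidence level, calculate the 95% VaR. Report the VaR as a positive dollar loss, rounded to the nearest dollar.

Return at the 95% tail: μ − z·σ = 1.27% − 1.645 × 7.60% = 1.27 − 12.5020 = -11.2320%
VaR = −(-11.2320%) × $810,000 = 11.2320% × $810,000 = $90,979

$90,979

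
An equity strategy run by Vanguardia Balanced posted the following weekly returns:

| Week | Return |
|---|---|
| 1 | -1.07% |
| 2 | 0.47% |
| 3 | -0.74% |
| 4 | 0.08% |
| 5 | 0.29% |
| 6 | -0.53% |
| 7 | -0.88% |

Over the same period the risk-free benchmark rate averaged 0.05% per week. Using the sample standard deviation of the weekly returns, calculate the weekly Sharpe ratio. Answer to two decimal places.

-0.64

Mean return r̄ = -2.380 / 7 = -0.3400%
Σ(r − r̄)² = (-1.07 − (-0.3400))² + (0.47 − (-0.3400))² + (-0.74 − (-0.3400))² + … = 2.2500
σ = √[2.2500 / 6] = 0.6124%
Sharpe = (r̄ − rf) / σ = (-0.3400 − 0.05) / 0.6124 = -0.3900 / 0.6124 = -0.6368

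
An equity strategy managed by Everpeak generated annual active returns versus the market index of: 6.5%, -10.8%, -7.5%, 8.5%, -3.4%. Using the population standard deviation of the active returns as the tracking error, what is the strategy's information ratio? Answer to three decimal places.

Mean return μ = -6.70 / 5 = -1.3400%
Σ(r − μ)² = 289.9720; population σ = √(289.9720/5) = 7.6154%
IR = μ / tracking error = -1.3400 / 7.6154 = -0.1760

-0.176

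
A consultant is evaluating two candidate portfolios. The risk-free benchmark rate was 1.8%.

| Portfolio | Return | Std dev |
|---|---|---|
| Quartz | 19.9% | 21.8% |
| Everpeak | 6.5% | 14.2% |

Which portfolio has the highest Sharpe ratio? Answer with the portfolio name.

Quartz

Quartz: Sharpe ratio = (19.9% − 1.8%) / 21.8% = 0.830
Everpeak: Sharpe ratio = (6.5% − 1.8%) / 14.2% = 0.331
Highest: Quartz (0.830).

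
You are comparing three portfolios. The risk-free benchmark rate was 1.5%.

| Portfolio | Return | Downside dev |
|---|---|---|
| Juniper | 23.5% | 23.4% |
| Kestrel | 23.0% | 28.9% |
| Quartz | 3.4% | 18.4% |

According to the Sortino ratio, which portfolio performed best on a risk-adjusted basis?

Juniper

Juniper: Sortino ratio = (23.5% − 1.5%) / 23.4% = 0.940
Kestrel: Sortino ratio = (23.0% − 1.5%) / 28.9% = 0.744
Quartz: Sortino ratio = (3.4% − 1.5%) / 18.4% = 0.103
Highest: Juniper (0.940).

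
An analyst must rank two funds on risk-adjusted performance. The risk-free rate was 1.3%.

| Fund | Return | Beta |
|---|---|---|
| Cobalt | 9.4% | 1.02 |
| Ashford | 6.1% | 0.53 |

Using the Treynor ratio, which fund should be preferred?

Ashford

Cobalt: Treynor = (9.4% − 1.3%) / 1.02 = 7.941
Ashford: Treynor = (6.1% − 1.3%) / 0.53 = 9.057
Highest: Ashford (9.057).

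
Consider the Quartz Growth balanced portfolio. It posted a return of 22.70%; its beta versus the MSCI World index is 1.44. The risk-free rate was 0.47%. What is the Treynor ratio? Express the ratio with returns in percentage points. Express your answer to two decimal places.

Treynor = (Rp − Rf) / β = (22.70% − 0.47%) / 1.44 = 22.23 / 1.44 = 15.4375

15.44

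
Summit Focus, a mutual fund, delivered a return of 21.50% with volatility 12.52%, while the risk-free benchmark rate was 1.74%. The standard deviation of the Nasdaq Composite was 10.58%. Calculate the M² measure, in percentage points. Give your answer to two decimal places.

18.44

Sharpe = (Rp − Rf) / σp = (21.50% − 1.74%) / 12.52% = 1.5783
M² = Rf + Sharpe × σm = 1.74% + 1.5783 × 10.58% = 18.4384%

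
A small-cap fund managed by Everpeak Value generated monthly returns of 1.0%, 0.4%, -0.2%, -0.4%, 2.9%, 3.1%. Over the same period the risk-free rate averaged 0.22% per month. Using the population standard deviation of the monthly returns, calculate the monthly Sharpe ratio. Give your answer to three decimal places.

Mean return r̄ = 6.80 / 6 = 1.1333%
Population std dev = √[11.6733 / 6] = 1.3948%
Sharpe = (r̄ − rf) / σ = (1.1333 − 0.22) / 1.3948 = 0.9133 / 1.3948 = 0.6548

0.655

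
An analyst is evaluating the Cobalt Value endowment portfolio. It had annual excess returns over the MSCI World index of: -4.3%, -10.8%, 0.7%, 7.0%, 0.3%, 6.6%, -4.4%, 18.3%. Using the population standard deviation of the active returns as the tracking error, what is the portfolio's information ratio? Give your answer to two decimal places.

r̄ = (-4.3 − 10.8 + 0.7 + 7 + 0.3 + 6.6 − 4.4 + 18.3) / 8 = 1.6750%
Σ(r − r̄)² = 560.0750; population σ = √(560.0750/8) = 8.3672%
IR = r̄ / tracking error = 1.6750 / 8.3672 = 0.2002

0.20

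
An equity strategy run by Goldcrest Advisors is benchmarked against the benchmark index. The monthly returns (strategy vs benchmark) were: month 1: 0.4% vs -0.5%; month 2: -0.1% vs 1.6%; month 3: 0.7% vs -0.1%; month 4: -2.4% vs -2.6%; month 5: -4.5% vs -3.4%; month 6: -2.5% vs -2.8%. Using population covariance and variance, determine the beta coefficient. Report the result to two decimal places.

0.91

r̄p = -1.4000%,  r̄m = -1.3000%
Cov = Σ(rp − r̄p)(rm − r̄m) / 6 = 2.8650
Var(rm) = Σ(rm − r̄m)² / 6 = 3.1400
β = Cov / Var = 2.8650 / 3.1400 = 0.9124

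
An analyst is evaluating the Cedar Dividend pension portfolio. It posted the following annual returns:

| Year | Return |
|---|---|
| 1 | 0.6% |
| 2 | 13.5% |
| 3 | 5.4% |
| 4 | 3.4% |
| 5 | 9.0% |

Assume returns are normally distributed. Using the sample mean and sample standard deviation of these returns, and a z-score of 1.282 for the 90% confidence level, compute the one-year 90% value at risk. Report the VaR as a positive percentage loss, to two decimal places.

0.06

r̄ = (0.6 + 13.5 + 5.4 + 3.4 + 9) / 5 = 31.90 / 5 = 6.3800%
Σ(r − r̄)² = 100.8080; sample σ = √(100.8080/4) = 5.0202%
VaR = −(r̄ − z·σ) = −(6.3800 − 1.282 × 5.0202) = −(-0.0559) = 0.0559%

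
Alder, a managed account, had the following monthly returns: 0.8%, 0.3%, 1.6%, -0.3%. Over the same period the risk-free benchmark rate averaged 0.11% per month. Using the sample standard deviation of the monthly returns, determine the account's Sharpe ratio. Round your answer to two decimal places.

Mean return r̄ = 2.40 / 4 = 0.6000%
Sample σ = √[Σ(r − r̄)² / 3] = √[1.9400 / 3] = √0.6467 = 0.8042%
Sharpe = (r̄ − rf) / σ = (0.6000 − 0.11) / 0.8042 = 0.4900 / 0.8042 = 0.6093

0.61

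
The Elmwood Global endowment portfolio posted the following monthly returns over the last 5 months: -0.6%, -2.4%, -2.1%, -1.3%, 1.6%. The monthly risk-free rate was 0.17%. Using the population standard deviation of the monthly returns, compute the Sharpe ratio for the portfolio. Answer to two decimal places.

-0.79

r̄ = (-0.6 − 2.4 − 2.1 − 1.3 + 1.6) / 5 = -4.80 / 5 = -0.9600%
Population σ = √[Σ(r − r̄)² / 5] = √[10.1720 / 5] = √2.0344 = 1.4263%
Sharpe = (r̄ − rf) / σ = (-0.9600 − 0.17) / 1.4263 = -1.1300 / 1.4263 = -0.7923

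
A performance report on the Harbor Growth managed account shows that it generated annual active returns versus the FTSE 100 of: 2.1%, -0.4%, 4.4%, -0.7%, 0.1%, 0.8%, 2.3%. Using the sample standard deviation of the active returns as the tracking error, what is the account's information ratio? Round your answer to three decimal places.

0.676

Mean return r̄ = 8.60 / 7 = 1.2286%
Sample σ = √[Σ(r − r̄)² / 6] = √[19.7943 / 6] = √3.2991 = 1.8163%
IR = r̄ / tracking error = 1.2286 / 1.8163 = 0.6764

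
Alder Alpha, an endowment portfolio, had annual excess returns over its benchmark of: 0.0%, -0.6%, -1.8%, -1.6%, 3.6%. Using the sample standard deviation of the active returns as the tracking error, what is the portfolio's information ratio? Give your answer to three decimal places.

-0.037

μ = (0 − 0.6 − 1.8 − 1.6 + 3.6) / 5 = -0.0800%
Σ(r − μ)² = (0 − (-0.0800))² + (-0.6 − (-0.0800))² + … = 19.0880
σ = √[19.0880 / 4] = 2.1845%
IR = μ / tracking error = -0.0800 / 2.1845 = -0.0366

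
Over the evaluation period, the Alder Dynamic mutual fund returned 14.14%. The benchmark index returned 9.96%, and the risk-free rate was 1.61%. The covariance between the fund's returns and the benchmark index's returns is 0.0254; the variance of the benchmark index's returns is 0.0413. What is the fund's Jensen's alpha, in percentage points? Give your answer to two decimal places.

β = Cov / Var = 0.0254 / 0.0413 = 0.6150
E[R] = Rf + β(Rm − Rf) = 1.61% + 0.6150 × (9.96% − 1.61%) = 6.7453%
α = Rp − E[R] = 14.14% − 6.7453% = 7.3947

7.39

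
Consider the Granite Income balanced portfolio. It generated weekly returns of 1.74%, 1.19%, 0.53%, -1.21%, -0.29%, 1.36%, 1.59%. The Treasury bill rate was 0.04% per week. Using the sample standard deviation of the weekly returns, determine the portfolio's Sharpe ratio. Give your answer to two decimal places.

r̄ = (1.74 + 1.19 + 0.53 − 1.21 − 0.29 + 1.36 + 1.59) / 7 = 0.7014%
Sample std dev = √[7.2065 / 6] = 1.0959%
Sharpe = (r̄ − rf) / σ = (0.7014 − 0.04) / 1.0959 = 0.6614 / 1.0959 = 0.6035

0.60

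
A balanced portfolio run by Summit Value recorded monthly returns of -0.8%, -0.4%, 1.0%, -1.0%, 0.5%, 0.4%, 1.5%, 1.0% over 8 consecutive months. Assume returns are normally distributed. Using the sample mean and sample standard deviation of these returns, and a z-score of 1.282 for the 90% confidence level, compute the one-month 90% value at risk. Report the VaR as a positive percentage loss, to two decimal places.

r̄ = (-0.8 − 0.4 + 1 − 1 + 0.5 + 0.4 + 1.5 + 1) / 8 = 2.20 / 8 = 0.2750%
Σ(r − r̄)² = 5.8550; sample σ = √(5.8550/7) = 0.9146%
VaR = −(r̄ − z·σ) = −(0.2750 − 1.282 × 0.9146) = −(-0.8975) = 0.8975%

0.90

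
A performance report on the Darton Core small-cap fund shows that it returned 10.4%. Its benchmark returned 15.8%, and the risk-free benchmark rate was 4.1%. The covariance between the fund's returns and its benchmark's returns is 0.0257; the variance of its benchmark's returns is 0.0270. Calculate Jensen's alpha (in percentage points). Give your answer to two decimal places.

-4.84

β = Cov / Var = 0.0257 / 0.0270 = 0.9519
E[R] = Rf + β(Rm − Rf) = 4.1% + 0.9519 × (15.8% − 4.1%) = 15.2372%
α = Rp − E[R] = 10.4% − 15.2372% = -4.8372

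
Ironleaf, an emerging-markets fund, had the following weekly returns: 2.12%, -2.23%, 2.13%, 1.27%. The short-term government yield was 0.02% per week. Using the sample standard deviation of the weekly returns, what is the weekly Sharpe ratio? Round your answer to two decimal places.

r̄ = (2.12 − 2.23 + 2.13 + 1.27) / 4 = 0.8225%
Σ(r − r̄)² = (2.12 − 0.8225)² + (-2.23 − 0.8225)² + … = 12.9111
σ = √[12.9111 / 3] = 2.0745%
Sharpe = (r̄ − rf) / σ = (0.8225 − 0.02) / 2.0745 = 0.8025 / 2.0745 = 0.3868

0.39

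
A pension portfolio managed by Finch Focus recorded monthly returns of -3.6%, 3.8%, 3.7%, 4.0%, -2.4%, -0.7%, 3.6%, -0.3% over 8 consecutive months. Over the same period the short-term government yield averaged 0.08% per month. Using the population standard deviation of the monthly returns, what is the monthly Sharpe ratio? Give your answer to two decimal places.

μ = (-3.6 + 3.8 + 3.7 + 4 − 2.4 − 0.7 + 3.6 − 0.3) / 8 = 8.10 / 8 = 1.0125%
Population σ = √[Σ(r − μ)² / 8] = √[68.1888 / 8] = √8.5236 = 2.9195%
Sharpe = (μ − rf) / σ = (1.0125 − 0.08) / 2.9195 = 0.9325 / 2.9195 = 0.3194

0.32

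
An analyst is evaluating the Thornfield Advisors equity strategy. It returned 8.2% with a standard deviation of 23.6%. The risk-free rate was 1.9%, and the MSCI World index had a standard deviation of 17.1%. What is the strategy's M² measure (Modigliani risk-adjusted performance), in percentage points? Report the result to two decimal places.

6.46

Sharpe = (Rp − Rf) / σp = (8.2% − 1.9%) / 23.6% = 0.2669
M² = Rf + Sharpe × σm = 1.9% + 0.2669 × 17.1% = 6.4640%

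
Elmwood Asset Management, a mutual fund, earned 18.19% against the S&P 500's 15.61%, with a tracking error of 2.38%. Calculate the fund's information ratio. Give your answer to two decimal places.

1.08

IR = (Rp − Rb) / TE = (18.19% − 15.61%) / 2.38% = 2.58% / 2.38% = 1.0840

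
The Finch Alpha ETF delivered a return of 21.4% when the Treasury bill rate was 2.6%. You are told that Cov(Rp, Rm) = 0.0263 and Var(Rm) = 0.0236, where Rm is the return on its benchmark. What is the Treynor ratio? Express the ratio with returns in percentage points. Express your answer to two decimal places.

β = Cov / Var = 0.0263 / 0.0236 = 1.1144
Treynor = (Rp − Rf) / β = (21.4% − 2.6%) / 1.1144 = 18.80 / 1.1144 = 16.8701

16.87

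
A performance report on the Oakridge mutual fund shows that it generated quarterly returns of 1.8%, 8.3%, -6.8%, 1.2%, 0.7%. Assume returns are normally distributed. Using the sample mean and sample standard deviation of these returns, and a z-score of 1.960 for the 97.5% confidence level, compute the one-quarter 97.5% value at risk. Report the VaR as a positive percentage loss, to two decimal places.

9.46

r̄ = (1.8 + 8.3 − 6.8 + 1.2 + 0.7) / 5 = 1.0400%
Sample std dev = √[114.8920 / 4] = 5.3594%
VaR = −(r̄ − z·σ) = −(1.0400 − 1.960 × 5.3594) = −(-9.4644) = 9.4644%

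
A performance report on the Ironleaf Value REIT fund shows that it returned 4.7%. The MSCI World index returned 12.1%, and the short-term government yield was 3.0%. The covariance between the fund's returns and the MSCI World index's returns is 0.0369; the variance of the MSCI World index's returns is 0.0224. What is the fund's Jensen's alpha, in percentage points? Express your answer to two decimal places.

β = Cov / Var = 0.0369 / 0.0224 = 1.6473
E[R] = Rf + β(Rm − Rf) = 3.0% + 1.6473 × (12.1% − 3.0%) = 17.9904%
α = Rp − E[R] = 4.7% − 17.9904% = -13.2904

-13.29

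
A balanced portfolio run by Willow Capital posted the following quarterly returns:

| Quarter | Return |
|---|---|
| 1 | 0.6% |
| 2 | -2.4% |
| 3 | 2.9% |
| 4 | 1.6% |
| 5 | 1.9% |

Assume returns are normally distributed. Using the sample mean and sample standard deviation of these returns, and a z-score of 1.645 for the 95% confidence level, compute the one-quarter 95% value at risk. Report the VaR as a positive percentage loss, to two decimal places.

r̄ = (0.6 − 2.4 + 2.9 + 1.6 + 1.9) / 5 = 4.60 / 5 = 0.9200%
Σ(r − r̄)² = 16.4680; sample σ = √(16.4680/4) = 2.0290%
VaR = −(r̄ − z·σ) = −(0.9200 − 1.645 × 2.0290) = −(-2.4177) = 2.4177%

2.42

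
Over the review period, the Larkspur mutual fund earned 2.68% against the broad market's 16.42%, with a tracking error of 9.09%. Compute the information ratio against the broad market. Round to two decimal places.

-1.51

IR = (Rp − Rb) / TE = (2.68% − 16.42%) / 9.09% = -13.74% / 9.09% = -1.5116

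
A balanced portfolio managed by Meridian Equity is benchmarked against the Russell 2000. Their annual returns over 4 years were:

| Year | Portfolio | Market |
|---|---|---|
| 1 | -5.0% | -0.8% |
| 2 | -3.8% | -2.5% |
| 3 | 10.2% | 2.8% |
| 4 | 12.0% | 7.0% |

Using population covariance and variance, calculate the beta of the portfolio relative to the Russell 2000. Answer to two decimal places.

r̄p = 3.3500%,  r̄m = 1.6250%
Cov = Σ(rp − r̄p)(rm − r̄m) / 4 = 26.0713
Var(rm) = Σ(rm − r̄m)² / 4 = 13.2919
β = Cov / Var = 26.0713 / 13.2919 = 1.9614

1.96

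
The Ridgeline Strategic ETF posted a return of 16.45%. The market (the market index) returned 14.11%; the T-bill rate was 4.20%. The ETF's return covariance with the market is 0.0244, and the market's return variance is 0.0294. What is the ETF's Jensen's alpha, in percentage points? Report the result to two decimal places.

4.03

β = Cov / Var = 0.0244 / 0.0294 = 0.8299
E[R] = Rf + β(Rm − Rf) = 4.20% + 0.8299 × (14.11% − 4.20%) = 12.4243%
α = Rp − E[R] = 16.45% − 12.4243% = 4.0257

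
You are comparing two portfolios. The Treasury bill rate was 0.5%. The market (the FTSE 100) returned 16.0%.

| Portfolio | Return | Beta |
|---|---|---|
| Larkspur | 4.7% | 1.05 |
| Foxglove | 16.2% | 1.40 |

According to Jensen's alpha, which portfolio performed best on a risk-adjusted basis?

Larkspur: α = 4.7% − [0.5% + 1.05 × (16.0% − 0.5%)] = -12.075
Foxglove: α = 16.2% − [0.5% + 1.40 × (16.0% − 0.5%)] = -6.000
Highest: Foxglove (-6.000).

Foxglove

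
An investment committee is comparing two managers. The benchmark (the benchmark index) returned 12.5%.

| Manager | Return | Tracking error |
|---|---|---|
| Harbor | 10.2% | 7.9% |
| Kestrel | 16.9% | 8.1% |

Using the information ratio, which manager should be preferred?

Kestrel

Harbor: IR = (10.2% − 12.5%) / 7.9% = -0.291
Kestrel: IR = (16.9% − 12.5%) / 8.1% = 0.543
Highest: Kestrel (0.543).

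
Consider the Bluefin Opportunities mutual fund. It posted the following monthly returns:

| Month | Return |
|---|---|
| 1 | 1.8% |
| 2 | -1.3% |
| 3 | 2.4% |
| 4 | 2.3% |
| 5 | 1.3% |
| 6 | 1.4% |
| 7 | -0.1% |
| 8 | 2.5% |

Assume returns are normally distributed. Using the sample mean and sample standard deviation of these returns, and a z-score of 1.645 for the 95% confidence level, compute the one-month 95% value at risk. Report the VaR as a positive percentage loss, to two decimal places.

Mean return r̄ = 10.30 / 8 = 1.2875%
Σ(r − r̄)² = (1.8 − 1.2875)² + (-1.3 − 1.2875)² + … = 12.6288
sample σ = √(12.6288 / 7) = √1.8041 = 1.3432%
VaR = −(r̄ − z·σ) = −(1.2875 − 1.645 × 1.3432) = −(-0.9221) = 0.9221%

0.92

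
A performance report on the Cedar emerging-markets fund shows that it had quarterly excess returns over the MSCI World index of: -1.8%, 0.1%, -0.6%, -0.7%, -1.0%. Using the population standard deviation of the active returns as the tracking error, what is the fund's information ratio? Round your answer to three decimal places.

μ = (-1.8 + 0.1 − 0.6 − 0.7 − 1) / 5 = -4.00 / 5 = -0.8000%
Population std dev = √[1.9000 / 5] = 0.6164%
IR = μ / tracking error = -0.8000 / 0.6164 = -1.2979

-1.298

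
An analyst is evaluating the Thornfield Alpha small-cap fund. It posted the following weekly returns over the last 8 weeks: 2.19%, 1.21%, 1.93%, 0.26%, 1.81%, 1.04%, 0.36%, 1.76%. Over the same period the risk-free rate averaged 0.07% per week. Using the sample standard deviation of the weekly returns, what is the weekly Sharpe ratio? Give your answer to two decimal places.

1.72

μ = (2.19 + 1.21 + 1.93 + 0.26 + 1.81 + 1.04 + 0.36 + 1.76) / 8 = 1.3200%
Σ(r − μ)² = (2.19 − 1.3200)² + (1.21 − 1.3200)² + … = 3.6984
σ = √[3.6984 / 7] = 0.7269%
Sharpe = (μ − rf) / σ = (1.3200 − 0.07) / 0.7269 = 1.2500 / 0.7269 = 1.7196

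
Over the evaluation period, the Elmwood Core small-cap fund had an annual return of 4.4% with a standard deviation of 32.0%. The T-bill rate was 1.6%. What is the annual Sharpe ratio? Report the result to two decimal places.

Sharpe = (Rp − Rf) / σp = (4.4% − 1.6%) / 32.0% = 2.80% / 32.0% = 0.0875

0.09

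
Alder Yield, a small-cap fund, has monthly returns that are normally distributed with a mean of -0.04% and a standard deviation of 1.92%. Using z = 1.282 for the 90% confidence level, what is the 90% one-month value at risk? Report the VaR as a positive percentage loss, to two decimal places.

2.50

VaR (as % loss) = −(μ − z·σ) = −(-0.04% − 1.282 × 1.92%) = −(-2.50144%) = 2.50144%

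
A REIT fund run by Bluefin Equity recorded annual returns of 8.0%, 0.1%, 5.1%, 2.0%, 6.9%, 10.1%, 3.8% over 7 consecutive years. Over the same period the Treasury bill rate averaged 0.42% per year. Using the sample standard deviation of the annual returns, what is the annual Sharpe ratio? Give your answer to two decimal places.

r̄ = (8 + 0.1 + 5.1 + 2 + 6.9 + 10.1 + 3.8) / 7 = 5.1429%
Sample std dev = √[72.9371 / 6] = 3.4866%
Sharpe = (r̄ − rf) / σ = (5.1429 − 0.42) / 3.4866 = 4.7229 / 3.4866 = 1.3546

1.35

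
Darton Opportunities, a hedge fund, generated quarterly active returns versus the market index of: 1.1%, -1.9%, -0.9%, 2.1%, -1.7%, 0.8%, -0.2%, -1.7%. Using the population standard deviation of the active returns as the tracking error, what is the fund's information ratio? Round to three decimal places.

r̄ = (1.1 − 1.9 − 0.9 + 2.1 − 1.7 + 0.8 − 0.2 − 1.7) / 8 = -0.3000%
Population std dev = √[15.7800 / 8] = 1.4045%
IR = r̄ / tracking error = -0.3000 / 1.4045 = -0.2136

-0.214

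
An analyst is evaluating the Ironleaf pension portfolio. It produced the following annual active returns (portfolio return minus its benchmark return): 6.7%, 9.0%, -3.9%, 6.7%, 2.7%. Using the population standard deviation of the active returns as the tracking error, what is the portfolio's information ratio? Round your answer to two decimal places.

Mean return r̄ = 21.20 / 5 = 4.2400%
Population std dev = √[103.3920 / 5] = 4.5474%
IR = r̄ / tracking error = 4.2400 / 4.5474 = 0.9324

0.93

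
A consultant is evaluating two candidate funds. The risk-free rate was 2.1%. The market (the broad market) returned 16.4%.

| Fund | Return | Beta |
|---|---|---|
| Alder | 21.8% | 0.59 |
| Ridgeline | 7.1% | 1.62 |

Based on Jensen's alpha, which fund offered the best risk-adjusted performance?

Alder

Alder: α = 21.8% − [2.1% + 0.59 × (16.4% − 2.1%)] = 11.263
Ridgeline: α = 7.1% − [2.1% + 1.62 × (16.4% − 2.1%)] = -18.166
Highest: Alder (11.263).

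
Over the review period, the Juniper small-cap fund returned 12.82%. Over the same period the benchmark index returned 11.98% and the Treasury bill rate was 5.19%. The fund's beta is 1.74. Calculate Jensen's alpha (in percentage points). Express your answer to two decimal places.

-4.18

CAPM expected return = Rf + β(Rm − Rf) = 5.19% + 1.74 × (11.98% − 5.19%) = 5.19 + 1.74 × 6.79 = 17.0046%
Jensen's α = Rp − E[R] = 12.82% − 17.0046% = -4.1846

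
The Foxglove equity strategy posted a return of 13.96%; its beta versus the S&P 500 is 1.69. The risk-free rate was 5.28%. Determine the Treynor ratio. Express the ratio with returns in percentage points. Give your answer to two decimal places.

5.14

Treynor = (Rp − Rf) / β = (13.96% − 5.28%) / 1.69 = 8.68 / 1.69 = 5.1361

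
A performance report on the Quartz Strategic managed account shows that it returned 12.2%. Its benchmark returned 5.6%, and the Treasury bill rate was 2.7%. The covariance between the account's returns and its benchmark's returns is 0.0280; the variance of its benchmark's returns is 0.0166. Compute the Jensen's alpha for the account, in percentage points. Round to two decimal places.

4.61

β = Cov / Var = 0.0280 / 0.0166 = 1.6867
E[R] = Rf + β(Rm − Rf) = 2.7% + 1.6867 × (5.6% − 2.7%) = 7.5914%
α = Rp − E[R] = 12.2% − 7.5914% = 4.6086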